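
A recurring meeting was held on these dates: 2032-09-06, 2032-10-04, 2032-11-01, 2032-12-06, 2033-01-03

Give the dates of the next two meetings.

All dates are Mondays, 28, 28, 35, 28 days apart.
Specifically, the 1st Monday of each month.
1st Monday of February 2033: 2033-02-07.
1st Monday of March 2033: 2033-03-07.

2033-02-07, 2033-03-07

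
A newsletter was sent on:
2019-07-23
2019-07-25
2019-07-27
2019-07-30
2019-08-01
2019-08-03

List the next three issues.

2019-08-06, 2019-08-08, 2019-08-10

The gap pattern 2, 2, 3, 2, 2 repeats every 3 events.
These are the Tuesdays, Thursdays and Saturdays of each week.
The following Tuesday is 2019-08-06.
The following Thursday is 2019-08-08.
Next Saturday: 2019-08-10.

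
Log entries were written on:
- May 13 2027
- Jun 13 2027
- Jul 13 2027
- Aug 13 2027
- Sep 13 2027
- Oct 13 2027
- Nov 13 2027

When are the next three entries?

Dec 13 2027, Jan 13 2028, Feb 13 2028

Each date is the 13th; the gaps (31, 30, 31, 31, 30, 31) track the month lengths.
The rule is the 13th of each month.
Next: December 2027 → Dec 13 2027.
January 2028: Jan 13 2028.
February 2028: Feb 13 2028.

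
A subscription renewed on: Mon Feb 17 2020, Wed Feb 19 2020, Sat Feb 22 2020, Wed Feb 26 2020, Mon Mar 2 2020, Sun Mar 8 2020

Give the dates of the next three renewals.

Sun Mar 15 2020, Mon Mar 23 2020, Wed Apr 1 2020

The spacing grows by 1 each time: 2, 3, 4, 5, 6 days.
Next gap: 7 days. Sun Mar 8 2020 + 7 days = Sun Mar 15 2020.
Next gap: 8 days. Sun Mar 15 2020 + 8 days = Mon Mar 23 2020.
Next gap: 9 days. Mon Mar 23 2020 + 9 days = Wed Apr 1 2020.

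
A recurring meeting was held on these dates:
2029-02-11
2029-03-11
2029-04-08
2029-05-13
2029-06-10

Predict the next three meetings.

2029-07-08, 2029-08-12, 2029-09-09

All dates are Sundays, 28, 28, 35, 28 days apart.
Specifically, the 2nd Sunday of each month.
July 2029 — 2nd Sunday is 2029-07-08.
2nd Sunday of August 2029: 2029-08-12.
September 2029 — 2nd Sunday is 2029-09-09.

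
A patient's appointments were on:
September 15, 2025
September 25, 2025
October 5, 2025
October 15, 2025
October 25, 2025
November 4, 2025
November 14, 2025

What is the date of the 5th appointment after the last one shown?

January 3, 2026

The spacing is 10, 10, 10, 10, 10, 10 days — always 10 days.
November 14, 2025 + 10 days = November 24, 2025.
November 24, 2025 + 10 days = December 4, 2025.
December 4, 2025 + 10 days = December 14, 2025.
December 14, 2025 + 10 days = December 24, 2025.
December 24, 2025 + 10 days = January 3, 2026.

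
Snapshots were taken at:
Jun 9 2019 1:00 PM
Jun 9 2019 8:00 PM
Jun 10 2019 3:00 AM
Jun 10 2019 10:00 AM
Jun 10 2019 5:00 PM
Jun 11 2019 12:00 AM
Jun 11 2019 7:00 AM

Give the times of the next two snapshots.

Gaps: 7, 7, 7, 7, 7, 7 hours — each event is 7 hours after the previous one.
Jun 11 2019 7:00 AM + 7 h = Jun 11 2019 2:00 PM.
Jun 11 2019 2:00 PM + 7 h = Jun 11 2019 9:00 PM.

Jun 11 2019 2:00 PM, Jun 11 2019 9:00 PM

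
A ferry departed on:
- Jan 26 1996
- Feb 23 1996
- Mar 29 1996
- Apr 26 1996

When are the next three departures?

These are Fridays with 28, 35, 28-day gaps.
Each is the final Friday of its month — Mar 29 1996 is past the 28th, so '4th Friday' doesn't fit.
May 1996 ends with Friday May 31 1996.
Last Friday of June 1996: Jun 28 1996.
Last Friday of July 1996: Jul 26 1996.

May 31 1996, Jun 28 1996, Jul 26 1996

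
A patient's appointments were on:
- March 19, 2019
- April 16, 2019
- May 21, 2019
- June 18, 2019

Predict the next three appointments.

All dates are Tuesdays, 28, 35, 28 days apart.
Specifically, the 3rd Tuesday of each month.
July 2019 — 3rd Tuesday is July 16, 2019.
3rd Tuesday of August 2019: August 20, 2019.
September 2019 — 3rd Tuesday is September 17, 2019.

July 16, 2019; August 20, 2019; September 17, 2019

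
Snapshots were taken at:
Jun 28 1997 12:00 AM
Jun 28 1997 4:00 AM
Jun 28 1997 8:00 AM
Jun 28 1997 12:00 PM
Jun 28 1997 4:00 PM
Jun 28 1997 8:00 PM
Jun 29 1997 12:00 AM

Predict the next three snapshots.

Jun 29 1997 4:00 AM, Jun 29 1997 8:00 AM, Jun 29 1997 12:00 PM

The interval is a steady 4 hours (4, 4, 4, 4, 4, 4).
Jun 29 1997 12:00 AM + 4 h = Jun 29 1997 4:00 AM.
Jun 29 1997 4:00 AM + 4 h = Jun 29 1997 8:00 AM.
Jun 29 1997 8:00 AM + 4 h = Jun 29 1997 12:00 PM.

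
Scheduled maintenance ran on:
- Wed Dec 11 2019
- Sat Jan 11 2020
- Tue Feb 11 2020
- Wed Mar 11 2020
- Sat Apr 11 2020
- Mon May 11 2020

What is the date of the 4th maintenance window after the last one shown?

Fri Sep 11 2020

Gaps: 31, 31, 29, 31, 30 days — not constant. Every event is on the 11th of the month.
Pattern: the 11th of each month.
June 2020: Thu Jun 11 2020.
Next: July 2020 → Sat Jul 11 2020.
August 2020: Tue Aug 11 2020.
September 2020: Fri Sep 11 2020.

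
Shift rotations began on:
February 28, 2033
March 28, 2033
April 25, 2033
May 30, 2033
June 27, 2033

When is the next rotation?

All Mondays; the gaps (28, 28, 35, 28) vary with month length.
This is the last Monday of each month.
Last Monday of July 2033: July 25, 2033.

July 25, 2033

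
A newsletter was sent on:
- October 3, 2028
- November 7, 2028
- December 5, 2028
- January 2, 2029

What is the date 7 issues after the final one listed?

Gaps: 35, 28, 28 days — a mix of 28 and 35. Every date is a Tuesday.
Each is the 1st Tuesday of its month.
February 2029 — 1st Tuesday is February 6, 2029.
March 2029 — 1st Tuesday is March 6, 2029.
April 2029 — 1st Tuesday is April 3, 2029.
May 2029 — 1st Tuesday is May 1, 2029.
June 2029 — 1st Tuesday is June 5, 2029.
1st Tuesday of July 2029: July 3, 2029.
1st Tuesday of August 2029: August 7, 2029.

August 7, 2029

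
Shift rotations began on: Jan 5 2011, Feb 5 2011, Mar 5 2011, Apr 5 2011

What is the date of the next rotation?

The day-of-month is always 5 (31, 28, 31 days between events).
So this recurs on the 5th of each month.
Next: May 2011 → May 5 2011.

May 5 2011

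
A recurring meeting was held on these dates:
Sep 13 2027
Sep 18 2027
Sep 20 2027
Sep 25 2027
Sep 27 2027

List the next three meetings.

Every event lands on a Monday or Saturday (gaps cycle 5, 2, 5, 2).
So the schedule is: every Monday and Saturday.
Next Saturday: Oct 2 2027.
The following Monday is Oct 4 2027.
The following Saturday is Oct 9 2027.

Oct 2 2027, Oct 4 2027, Oct 9 2027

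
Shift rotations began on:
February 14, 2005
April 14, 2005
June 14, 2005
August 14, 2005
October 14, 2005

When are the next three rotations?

The day-of-month is always 14 (59, 61, 61, 61 days between events).
So this recurs on the 14th of every 2 months.
December 2005: December 14, 2005.
Next: February 2006 → February 14, 2006.
Next: April 2006 → April 14, 2006.

December 14, 2005; February 14, 2006; April 14, 2006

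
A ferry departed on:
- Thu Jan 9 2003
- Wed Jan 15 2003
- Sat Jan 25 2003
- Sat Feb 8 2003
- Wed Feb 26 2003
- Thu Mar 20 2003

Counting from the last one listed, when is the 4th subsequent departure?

Sat Jul 26 2003

The spacing grows by 4 each time: 6, 10, 14, 18, 22 days.
Next gap: 26 days. Thu Mar 20 2003 + 26 days = Tue Apr 15 2003.
Next gap: 30 days. Tue Apr 15 2003 + 30 days = Thu May 15 2003.
Next gap: 34 days. Thu May 15 2003 + 34 days = Wed Jun 18 2003.
Next gap: 38 days. Wed Jun 18 2003 + 38 days = Sat Jul 26 2003.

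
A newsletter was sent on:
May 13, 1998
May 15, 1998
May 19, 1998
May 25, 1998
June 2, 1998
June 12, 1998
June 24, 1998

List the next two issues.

The spacing grows by 2 each time: 2, 4, 6, 8, 10, 12 days.
Next gap: 14 days. June 24, 1998 + 14 days = July 8, 1998.
Next gap: 16 days. July 8, 1998 + 16 days = July 24, 1998.

July 8, 1998; July 24, 1998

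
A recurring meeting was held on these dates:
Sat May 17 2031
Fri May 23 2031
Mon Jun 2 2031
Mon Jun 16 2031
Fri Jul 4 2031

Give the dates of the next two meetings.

Sat Jul 26 2031, Thu Aug 21 2031

Intervals are 6, 10, 14, 18 days — an arithmetic progression with common difference 4.
Next gap: 22 days. Fri Jul 4 2031 + 22 days = Sat Jul 26 2031.
Next gap: 26 days. Sat Jul 26 2031 + 26 days = Thu Aug 21 2031.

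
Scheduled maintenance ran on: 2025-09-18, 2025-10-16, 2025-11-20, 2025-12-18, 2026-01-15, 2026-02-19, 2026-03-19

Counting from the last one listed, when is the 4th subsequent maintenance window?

2026-07-16

These are Thursdays at 28- or 35-day spacing (28, 35, 28, 28, 35, 28).
The pattern: 3rd Thursday of the month.
April 2026 — 3rd Thursday is 2026-04-16.
May 2026 — 3rd Thursday is 2026-05-21.
3rd Thursday of June 2026: 2026-06-18.
3rd Thursday of July 2026: 2026-07-16.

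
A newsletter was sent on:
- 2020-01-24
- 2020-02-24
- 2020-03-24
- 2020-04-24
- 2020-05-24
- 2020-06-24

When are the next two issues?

The day-of-month is always 24 (31, 29, 31, 30, 31 days between events).
So this recurs on the 24th of each month.
July 2020: 2020-07-24.
Next: August 2020 → 2020-08-24.

2020-07-24, 2020-08-24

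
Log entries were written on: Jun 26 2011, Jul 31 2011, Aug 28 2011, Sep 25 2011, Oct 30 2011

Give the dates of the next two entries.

Nov 27 2011, Dec 25 2011

Every date is a Sunday; gaps 35, 28, 28, 35 days.
Each is the last Sunday of its month (at least one falls on the 29th or later, ruling out '4th Sunday').
November 2011 ends with Sunday Nov 27 2011.
Last Sunday of December 2011: Dec 25 2011.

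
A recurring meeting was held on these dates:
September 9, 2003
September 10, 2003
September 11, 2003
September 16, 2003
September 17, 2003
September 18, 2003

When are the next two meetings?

September 23, 2003; September 24, 2003

Gaps: 1, 1, 5, 1, 1 days — not constant, but cyclic with period 3.
The events fall on every Tuesday, Wednesday and Thursday.
The following Tuesday is September 23, 2003.
The following Wednesday is September 24, 2003.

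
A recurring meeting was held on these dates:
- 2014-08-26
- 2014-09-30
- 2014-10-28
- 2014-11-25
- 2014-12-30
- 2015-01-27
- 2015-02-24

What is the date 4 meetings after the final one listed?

2015-06-30

All Tuesdays; the gaps (35, 28, 28, 35, 28, 28) vary with month length.
This is the last Tuesday of each month.
March 2015 ends with Tuesday 2015-03-31.
April 2015 ends with Tuesday 2015-04-28.
May 2015 ends with Tuesday 2015-05-26.
Last Tuesday of June 2015: 2015-06-30.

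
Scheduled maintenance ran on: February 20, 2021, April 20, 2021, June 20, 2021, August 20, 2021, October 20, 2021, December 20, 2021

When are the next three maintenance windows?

The day-of-month is always 20 (59, 61, 61, 61, 61 days between events).
So this recurs on the 20th of every 2 months.
February 2022: February 20, 2022.
April 2022: April 20, 2022.
June 2022: June 20, 2022.

February 20, 2022; April 20, 2022; June 20, 2022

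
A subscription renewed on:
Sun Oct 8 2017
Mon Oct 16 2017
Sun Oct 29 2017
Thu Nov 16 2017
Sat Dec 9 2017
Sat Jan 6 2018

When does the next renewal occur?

Intervals are 8, 13, 18, 23, 28 days — an arithmetic progression with common difference 5.
Next gap: 33 days. Sat Jan 6 2018 + 33 days = Thu Feb 8 2018.

Thu Feb 8 2018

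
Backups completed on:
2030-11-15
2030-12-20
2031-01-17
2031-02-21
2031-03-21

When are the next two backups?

2031-04-18, 2031-05-16

These are Fridays at 28- or 35-day spacing (35, 28, 35, 28).
The pattern: 3rd Friday of the month.
April 2031 — 3rd Friday is 2031-04-18.
3rd Friday of May 2031: 2031-05-16.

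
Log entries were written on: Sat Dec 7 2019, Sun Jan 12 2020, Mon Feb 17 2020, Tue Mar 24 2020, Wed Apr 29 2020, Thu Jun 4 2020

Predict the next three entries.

Fri Jul 10 2020, Sat Aug 15 2020, Sun Sep 20 2020

Every event comes 36 days after the last (36, 36, 36, 36, 36).
Thu Jun 4 2020 + 36 days = Fri Jul 10 2020.
Fri Jul 10 2020 + 36 days = Sat Aug 15 2020.
Sat Aug 15 2020 + 36 days = Sun Sep 20 2020.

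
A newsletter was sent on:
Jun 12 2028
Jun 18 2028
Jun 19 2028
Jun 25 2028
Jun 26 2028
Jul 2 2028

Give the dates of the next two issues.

Jul 3 2028, Jul 9 2028

Gaps: 6, 1, 6, 1, 6 days — not constant, but cyclic with period 2.
The events fall on every Monday and Sunday.
The following Monday is Jul 3 2028.
Next Sunday: Jul 9 2028.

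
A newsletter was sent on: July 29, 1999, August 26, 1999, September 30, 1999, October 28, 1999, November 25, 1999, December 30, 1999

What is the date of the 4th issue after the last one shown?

April 27, 2000

These are Thursdays with 28, 35, 28, 28, 35-day gaps.
Each is the final Thursday of its month — July 29, 1999 is past the 28th, so '4th Thursday' doesn't fit.
January 2000 ends with Thursday January 27, 2000.
February 2000 ends with Thursday February 24, 2000.
March 2000 ends with Thursday March 30, 2000.
April 2000 ends with Thursday April 27, 2000.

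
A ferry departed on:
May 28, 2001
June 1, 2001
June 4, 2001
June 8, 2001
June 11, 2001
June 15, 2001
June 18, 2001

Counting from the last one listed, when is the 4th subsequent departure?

Every event lands on a Monday or Friday (gaps cycle 4, 3, 4, 3, 4, 3).
So the schedule is: every Monday and Friday.
The following Friday is June 22, 2001.
The following Monday is June 25, 2001.
The following Friday is June 29, 2001.
Next Monday: July 2, 2001.

July 2, 2001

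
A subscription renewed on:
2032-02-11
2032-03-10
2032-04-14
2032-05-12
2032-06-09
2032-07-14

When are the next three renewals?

All dates are Wednesdays, 28, 35, 28, 28, 35 days apart.
Specifically, the 2nd Wednesday of each month.
2nd Wednesday of August 2032: 2032-08-11.
2nd Wednesday of September 2032: 2032-09-08.
October 2032 — 2nd Wednesday is 2032-10-13.

2032-08-11, 2032-09-08, 2032-10-13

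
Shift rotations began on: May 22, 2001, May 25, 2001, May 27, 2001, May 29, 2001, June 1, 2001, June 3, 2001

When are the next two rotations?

June 5, 2001; June 8, 2001

The gap pattern 3, 2, 2, 3, 2 repeats every 3 events.
These are the Tuesdays, Fridays and Sundays of each week.
Next Tuesday: June 5, 2001.
Next Friday: June 8, 2001.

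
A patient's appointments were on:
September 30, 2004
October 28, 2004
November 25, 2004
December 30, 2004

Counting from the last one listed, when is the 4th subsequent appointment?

All Thursdays; the gaps (28, 28, 35) vary with month length.
This is the last Thursday of each month.
Last Thursday of January 2005: January 27, 2005.
February 2005 ends with Thursday February 24, 2005.
March 2005 ends with Thursday March 31, 2005.
Last Thursday of April 2005: April 28, 2005.

April 28, 2005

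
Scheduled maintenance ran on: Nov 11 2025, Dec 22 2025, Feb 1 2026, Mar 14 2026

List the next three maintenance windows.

The spacing is 41, 41, 41 days — always 41 days.
Mar 14 2026 + 41 days = Apr 24 2026.
Apr 24 2026 + 41 days = Jun 4 2026.
Jun 4 2026 + 41 days = Jul 15 2026.

Apr 24 2026, Jun 4 2026, Jul 15 2026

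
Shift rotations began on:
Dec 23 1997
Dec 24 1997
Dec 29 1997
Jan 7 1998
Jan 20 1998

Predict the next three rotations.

Feb 6 1998, Feb 27 1998, Mar 24 1998

Intervals are 1, 5, 9, 13 days — an arithmetic progression with common difference 4.
Next gap: 17 days. Jan 20 1998 + 17 days = Feb 6 1998.
Next gap: 21 days. Feb 6 1998 + 21 days = Feb 27 1998.
Next gap: 25 days. Feb 27 1998 + 25 days = Mar 24 1998.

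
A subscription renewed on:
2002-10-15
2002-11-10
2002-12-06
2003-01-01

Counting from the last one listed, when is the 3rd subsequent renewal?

Gaps between consecutive events: 26, 26, 26 days — a constant 26-day interval.
2003-01-01 + 26 days = 2003-01-27.
2003-01-27 + 26 days = 2003-02-22.
2003-02-22 + 26 days = 2003-03-20.

2003-03-20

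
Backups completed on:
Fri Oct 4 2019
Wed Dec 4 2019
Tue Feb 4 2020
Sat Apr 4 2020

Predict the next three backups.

Thu Jun 4 2020, Tue Aug 4 2020, Sun Oct 4 2020

Each date is the 4th; the gaps (61, 62, 60) track the month lengths.
The rule is the 4th of every 2 months.
Next: June 2020 → Thu Jun 4 2020.
August 2020: Tue Aug 4 2020.
October 2020: Sun Oct 4 2020.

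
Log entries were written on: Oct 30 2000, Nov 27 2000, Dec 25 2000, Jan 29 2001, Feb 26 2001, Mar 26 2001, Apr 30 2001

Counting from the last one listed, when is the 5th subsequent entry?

Every date is a Monday; gaps 28, 28, 35, 28, 28, 35 days.
Each is the last Monday of its month (at least one falls on the 29th or later, ruling out '4th Monday').
May 2001 ends with Monday May 28 2001.
June 2001 ends with Monday Jun 25 2001.
July 2001 ends with Monday Jul 30 2001.
August 2001 ends with Monday Aug 27 2001.
Last Monday of September 2001: Sep 24 2001.

Sep 24 2001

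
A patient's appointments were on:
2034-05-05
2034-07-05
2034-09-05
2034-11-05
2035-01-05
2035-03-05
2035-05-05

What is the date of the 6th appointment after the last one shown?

Each date is the 5th; the gaps (61, 62, 61, 61, 59, 61) track the month lengths.
The rule is the 5th of every 2 months.
July 2035: 2035-07-05.
Next: September 2035 → 2035-09-05.
Next: November 2035 → 2035-11-05.
Next: January 2036 → 2036-01-05.
Next: March 2036 → 2036-03-05.
May 2036: 2036-05-05.

2036-05-05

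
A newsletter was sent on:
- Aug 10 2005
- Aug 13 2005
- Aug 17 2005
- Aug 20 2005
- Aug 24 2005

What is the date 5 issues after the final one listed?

Sep 10 2005

Gaps: 3, 4, 3, 4 days — not constant, but cyclic with period 2.
The events fall on every Wednesday and Saturday.
Next Saturday: Aug 27 2005.
The following Wednesday is Aug 31 2005.
The following Saturday is Sep 3 2005.
The following Wednesday is Sep 7 2005.
Next Saturday: Sep 10 2005.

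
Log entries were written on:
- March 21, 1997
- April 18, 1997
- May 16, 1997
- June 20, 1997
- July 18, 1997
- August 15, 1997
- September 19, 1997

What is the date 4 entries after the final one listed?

Gaps: 28, 28, 35, 28, 28, 35 days — a mix of 28 and 35. Every date is a Friday.
Each is the 3rd Friday of its month.
3rd Friday of October 1997: October 17, 1997.
3rd Friday of November 1997: November 21, 1997.
3rd Friday of December 1997: December 19, 1997.
January 1998 — 3rd Friday is January 16, 1998.

January 16, 1998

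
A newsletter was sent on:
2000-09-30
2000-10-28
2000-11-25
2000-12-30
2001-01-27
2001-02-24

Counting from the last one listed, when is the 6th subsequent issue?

These are Saturdays with 28, 28, 35, 28, 28-day gaps.
Each is the final Saturday of its month — 2000-09-30 is past the 28th, so '4th Saturday' doesn't fit.
March 2001 ends with Saturday 2001-03-31.
Last Saturday of April 2001: 2001-04-28.
May 2001 ends with Saturday 2001-05-26.
June 2001 ends with Saturday 2001-06-30.
July 2001 ends with Saturday 2001-07-28.
August 2001 ends with Saturday 2001-08-25.

2001-08-25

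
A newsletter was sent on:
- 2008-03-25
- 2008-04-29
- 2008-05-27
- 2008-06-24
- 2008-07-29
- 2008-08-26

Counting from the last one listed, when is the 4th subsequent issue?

2008-12-30

These are Tuesdays with 35, 28, 28, 35, 28-day gaps.
Each is the final Tuesday of its month — 2008-04-29 is past the 28th, so '4th Tuesday' doesn't fit.
Last Tuesday of September 2008: 2008-09-30.
October 2008 ends with Tuesday 2008-10-28.
Last Tuesday of November 2008: 2008-11-25.
December 2008 ends with Tuesday 2008-12-30.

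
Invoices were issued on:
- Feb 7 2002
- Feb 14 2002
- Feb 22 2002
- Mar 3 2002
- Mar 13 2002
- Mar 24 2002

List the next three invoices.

Intervals are 7, 8, 9, 10, 11 days — an arithmetic progression with common difference 1.
Next gap: 12 days. Mar 24 2002 + 12 days = Apr 5 2002.
Next gap: 13 days. Apr 5 2002 + 13 days = Apr 18 2002.
Next gap: 14 days. Apr 18 2002 + 14 days = May 2 2002.

Apr 5 2002, Apr 18 2002, May 2 2002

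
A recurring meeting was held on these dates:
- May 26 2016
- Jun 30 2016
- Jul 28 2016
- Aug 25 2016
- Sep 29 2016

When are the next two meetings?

Oct 27 2016, Nov 24 2016

Every date is a Thursday; gaps 35, 28, 28, 35 days.
Each is the last Thursday of its month (at least one falls on the 29th or later, ruling out '4th Thursday').
Last Thursday of October 2016: Oct 27 2016.
Last Thursday of November 2016: Nov 24 2016.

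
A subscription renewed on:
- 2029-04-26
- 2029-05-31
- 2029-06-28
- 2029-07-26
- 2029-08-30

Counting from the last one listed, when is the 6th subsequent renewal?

Every date is a Thursday; gaps 35, 28, 28, 35 days.
Each is the last Thursday of its month (at least one falls on the 29th or later, ruling out '4th Thursday').
September 2029 ends with Thursday 2029-09-27.
Last Thursday of October 2029: 2029-10-25.
November 2029 ends with Thursday 2029-11-29.
Last Thursday of December 2029: 2029-12-27.
January 2030 ends with Thursday 2030-01-31.
February 2030 ends with Thursday 2030-02-28.

2030-02-28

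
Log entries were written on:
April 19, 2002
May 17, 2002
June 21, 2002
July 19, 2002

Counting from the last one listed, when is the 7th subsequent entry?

Gaps: 28, 35, 28 days — a mix of 28 and 35. Every date is a Friday.
Each is the 3rd Friday of its month.
August 2002 — 3rd Friday is August 16, 2002.
September 2002 — 3rd Friday is September 20, 2002.
October 2002 — 3rd Friday is October 18, 2002.
3rd Friday of November 2002: November 15, 2002.
December 2002 — 3rd Friday is December 20, 2002.
January 2003 — 3rd Friday is January 17, 2003.
3rd Friday of February 2003: February 21, 2003.

February 21, 2003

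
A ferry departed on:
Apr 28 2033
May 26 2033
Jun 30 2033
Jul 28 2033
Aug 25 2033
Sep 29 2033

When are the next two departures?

Oct 27 2033, Nov 24 2033

All Thursdays; the gaps (28, 35, 28, 28, 35) vary with month length.
This is the last Thursday of each month.
October 2033 ends with Thursday Oct 27 2033.
Last Thursday of November 2033: Nov 24 2033.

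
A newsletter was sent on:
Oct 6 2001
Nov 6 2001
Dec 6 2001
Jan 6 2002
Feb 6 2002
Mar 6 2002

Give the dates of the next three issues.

Each date is the 6th; the gaps (31, 30, 31, 31, 28) track the month lengths.
The rule is the 6th of each month.
April 2002: Apr 6 2002.
May 2002: May 6 2002.
June 2002: Jun 6 2002.

Apr 6 2002, May 6 2002, Jun 6 2002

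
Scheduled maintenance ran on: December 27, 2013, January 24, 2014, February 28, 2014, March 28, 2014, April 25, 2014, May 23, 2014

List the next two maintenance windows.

All dates are Fridays, 28, 35, 28, 28, 28 days apart.
Specifically, the 4th Friday of each month.
4th Friday of June 2014: June 27, 2014.
4th Friday of July 2014: July 25, 2014.

June 27, 2014; July 25, 2014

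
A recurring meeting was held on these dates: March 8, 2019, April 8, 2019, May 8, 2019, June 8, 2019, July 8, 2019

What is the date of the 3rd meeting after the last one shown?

October 8, 2019

Each date is the 8th; the gaps (31, 30, 31, 30) track the month lengths.
The rule is the 8th of each month.
Next: August 2019 → August 8, 2019.
September 2019: September 8, 2019.
October 2019: October 8, 2019.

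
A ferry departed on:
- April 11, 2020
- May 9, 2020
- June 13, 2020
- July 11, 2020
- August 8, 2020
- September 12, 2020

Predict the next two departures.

October 10, 2020; November 14, 2020

Gaps: 28, 35, 28, 28, 35 days — a mix of 28 and 35. Every date is a Saturday.
Each is the 2nd Saturday of its month.
October 2020 — 2nd Saturday is October 10, 2020.
2nd Saturday of November 2020: November 14, 2020.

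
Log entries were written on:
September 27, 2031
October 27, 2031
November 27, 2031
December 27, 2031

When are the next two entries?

January 27, 2032; February 27, 2032

The day-of-month is always 27 (30, 31, 30 days between events).
So this recurs on the 27th of each month.
January 2032: January 27, 2032.
February 2032: February 27, 2032.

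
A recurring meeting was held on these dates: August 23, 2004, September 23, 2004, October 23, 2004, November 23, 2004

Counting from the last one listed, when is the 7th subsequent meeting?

June 23, 2005

Each date is the 23rd; the gaps (31, 30, 31) track the month lengths.
The rule is the 23rd of each month.
Next: December 2004 → December 23, 2004.
Next: January 2005 → January 23, 2005.
February 2005: February 23, 2005.
March 2005: March 23, 2005.
April 2005: April 23, 2005.
Next: May 2005 → May 23, 2005.
June 2005: June 23, 2005.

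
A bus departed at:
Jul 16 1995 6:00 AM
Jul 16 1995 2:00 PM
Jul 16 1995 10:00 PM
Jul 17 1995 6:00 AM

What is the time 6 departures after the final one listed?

Spacing: 8, 8, 8 h — constant 8 h.
Jul 17 1995 6:00 AM + 8 h = Jul 17 1995 2:00 PM.
Jul 17 1995 2:00 PM + 8 h = Jul 17 1995 10:00 PM.
Jul 17 1995 10:00 PM + 8 h = Jul 18 1995 6:00 AM.
Jul 18 1995 6:00 AM + 8 h = Jul 18 1995 2:00 PM.
Jul 18 1995 2:00 PM + 8 h = Jul 18 1995 10:00 PM.
Jul 18 1995 10:00 PM + 8 h = Jul 19 1995 6:00 AM.

Jul 19 1995 6:00 AM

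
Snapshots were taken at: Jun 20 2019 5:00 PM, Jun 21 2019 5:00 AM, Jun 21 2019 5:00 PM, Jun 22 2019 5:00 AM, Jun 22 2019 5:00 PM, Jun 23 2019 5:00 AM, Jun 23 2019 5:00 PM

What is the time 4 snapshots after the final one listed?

Spacing: 12, 12, 12, 12, 12, 12 h — constant 12 h.
Jun 23 2019 5:00 PM + 12 h = Jun 24 2019 5:00 AM.
Jun 24 2019 5:00 AM + 12 h = Jun 24 2019 5:00 PM.
Jun 24 2019 5:00 PM + 12 h = Jun 25 2019 5:00 AM.
Jun 25 2019 5:00 AM + 12 h = Jun 25 2019 5:00 PM.

Jun 25 2019 5:00 PM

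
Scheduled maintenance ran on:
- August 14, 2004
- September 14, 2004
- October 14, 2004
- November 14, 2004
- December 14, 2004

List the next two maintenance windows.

Each date is the 14th; the gaps (31, 30, 31, 30) track the month lengths.
The rule is the 14th of each month.
January 2005: January 14, 2005.
February 2005: February 14, 2005.

January 14, 2005; February 14, 2005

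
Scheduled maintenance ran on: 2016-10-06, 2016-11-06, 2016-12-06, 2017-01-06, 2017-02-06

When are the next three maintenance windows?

Gaps: 31, 30, 31, 31 days — not constant. Every event is on the 6th of the month.
Pattern: the 6th of each month.
March 2017: 2017-03-06.
Next: April 2017 → 2017-04-06.
May 2017: 2017-05-06.

2017-03-06, 2017-04-06, 2017-05-06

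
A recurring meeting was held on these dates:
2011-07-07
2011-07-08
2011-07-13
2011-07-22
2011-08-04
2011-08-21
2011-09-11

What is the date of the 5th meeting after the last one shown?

Gaps: 1, 5, 9, 13, 17, 21 days — each gap is 4 larger than the previous one.
Next gap: 25 days. 2011-09-11 + 25 days = 2011-10-06.
Next gap: 29 days. 2011-10-06 + 29 days = 2011-11-04.
Next gap: 33 days. 2011-11-04 + 33 days = 2011-12-07.
Next gap: 37 days. 2011-12-07 + 37 days = 2012-01-13.
Next gap: 41 days. 2012-01-13 + 41 days = 2012-02-23.

2012-02-23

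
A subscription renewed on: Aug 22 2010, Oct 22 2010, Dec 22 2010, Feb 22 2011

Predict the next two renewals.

Gaps: 61, 61, 62 days — not constant. Every event is on the 22nd of the month.
Pattern: the 22nd of every 2 months.
April 2011: Apr 22 2011.
June 2011: Jun 22 2011.

Apr 22 2011, Jun 22 2011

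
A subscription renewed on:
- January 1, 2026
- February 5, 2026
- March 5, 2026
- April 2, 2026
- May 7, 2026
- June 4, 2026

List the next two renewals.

Gaps: 35, 28, 28, 35, 28 days — a mix of 28 and 35. Every date is a Thursday.
Each is the 1st Thursday of its month.
1st Thursday of July 2026: July 2, 2026.
1st Thursday of August 2026: August 6, 2026.

July 2, 2026; August 6, 2026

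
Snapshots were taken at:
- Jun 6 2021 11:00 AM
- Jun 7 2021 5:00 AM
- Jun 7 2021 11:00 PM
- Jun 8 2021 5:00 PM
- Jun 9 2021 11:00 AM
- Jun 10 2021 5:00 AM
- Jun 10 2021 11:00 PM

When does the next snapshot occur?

Jun 11 2021 5:00 PM

The interval is a steady 18 hours (18, 18, 18, 18, 18, 18).
Jun 10 2021 11:00 PM + 18 h = Jun 11 2021 5:00 PM.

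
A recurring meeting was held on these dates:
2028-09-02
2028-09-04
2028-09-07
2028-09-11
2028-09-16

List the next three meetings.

Intervals are 2, 3, 4, 5 days — an arithmetic progression with common difference 1.
Next gap: 6 days. 2028-09-16 + 6 days = 2028-09-22.
Next gap: 7 days. 2028-09-22 + 7 days = 2028-09-29.
Next gap: 8 days. 2028-09-29 + 8 days = 2028-10-07.

2028-09-22, 2028-09-29, 2028-10-07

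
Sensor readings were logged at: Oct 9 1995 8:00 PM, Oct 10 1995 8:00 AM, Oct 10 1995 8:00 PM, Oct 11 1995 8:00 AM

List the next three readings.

Oct 11 1995 8:00 PM, Oct 12 1995 8:00 AM, Oct 12 1995 8:00 PM

Gaps: 12, 12, 12 hours — each event is 12 hours after the previous one.
Oct 11 1995 8:00 AM + 12 h = Oct 11 1995 8:00 PM.
Oct 11 1995 8:00 PM + 12 h = Oct 12 1995 8:00 AM.
Oct 12 1995 8:00 AM + 12 h = Oct 12 1995 8:00 PM.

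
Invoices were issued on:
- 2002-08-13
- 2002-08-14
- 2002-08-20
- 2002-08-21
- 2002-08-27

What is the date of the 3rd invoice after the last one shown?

Every event lands on a Tuesday or Wednesday (gaps cycle 1, 6, 1, 6).
So the schedule is: every Tuesday and Wednesday.
The following Wednesday is 2002-08-28.
The following Tuesday is 2002-09-03.
The following Wednesday is 2002-09-04.

2002-09-04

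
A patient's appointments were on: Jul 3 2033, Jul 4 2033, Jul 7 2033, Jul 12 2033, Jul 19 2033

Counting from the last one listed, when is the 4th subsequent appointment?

Sep 5 2033

Intervals are 1, 3, 5, 7 days — an arithmetic progression with common difference 2.
Next gap: 9 days. Jul 19 2033 + 9 days = Jul 28 2033.
Next gap: 11 days. Jul 28 2033 + 11 days = Aug 8 2033.
Next gap: 13 days. Aug 8 2033 + 13 days = Aug 21 2033.
Next gap: 15 days. Aug 21 2033 + 15 days = Sep 5 2033.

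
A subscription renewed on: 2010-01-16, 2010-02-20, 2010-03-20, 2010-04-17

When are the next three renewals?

2010-05-15, 2010-06-19, 2010-07-17

All dates are Saturdays, 35, 28, 28 days apart.
Specifically, the 3rd Saturday of each month.
3rd Saturday of May 2010: 2010-05-15.
June 2010 — 3rd Saturday is 2010-06-19.
3rd Saturday of July 2010: 2010-07-17.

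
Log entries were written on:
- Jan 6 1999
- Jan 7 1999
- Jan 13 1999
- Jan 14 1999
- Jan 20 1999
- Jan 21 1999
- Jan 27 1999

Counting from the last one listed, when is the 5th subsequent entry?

Feb 11 1999

Every event lands on a Wednesday or Thursday (gaps cycle 1, 6, 1, 6, 1, 6).
So the schedule is: every Wednesday and Thursday.
The following Thursday is Jan 28 1999.
The following Wednesday is Feb 3 1999.
Next Thursday: Feb 4 1999.
Next Wednesday: Feb 10 1999.
The following Thursday is Feb 11 1999.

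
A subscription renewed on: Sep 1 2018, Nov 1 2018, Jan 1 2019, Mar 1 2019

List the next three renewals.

Gaps: 61, 61, 59 days — not constant. Every event is on the 1st of the month.
Pattern: the 1st of every 2 months.
May 2019: May 1 2019.
July 2019: Jul 1 2019.
September 2019: Sep 1 2019.

May 1 2019, Jul 1 2019, Sep 1 2019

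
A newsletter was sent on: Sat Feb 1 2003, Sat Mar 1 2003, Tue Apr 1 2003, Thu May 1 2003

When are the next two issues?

Sun Jun 1 2003, Tue Jul 1 2003

Each date is the 1st; the gaps (28, 31, 30) track the month lengths.
The rule is the 1st of each month.
Next: June 2003 → Sun Jun 1 2003.
July 2003: Tue Jul 1 2003.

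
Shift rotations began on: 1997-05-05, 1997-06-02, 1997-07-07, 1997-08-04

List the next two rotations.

1997-09-01, 1997-10-06

All dates are Mondays, 28, 35, 28 days apart.
Specifically, the 1st Monday of each month.
1st Monday of September 1997: 1997-09-01.
October 1997 — 1st Monday is 1997-10-06.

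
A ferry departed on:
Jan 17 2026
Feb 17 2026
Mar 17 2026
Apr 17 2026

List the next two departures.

The day-of-month is always 17 (31, 28, 31 days between events).
So this recurs on the 17th of each month.
May 2026: May 17 2026.
June 2026: Jun 17 2026.

May 17 2026, Jun 17 2026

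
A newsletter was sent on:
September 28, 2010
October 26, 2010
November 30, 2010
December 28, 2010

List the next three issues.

January 25, 2011; February 22, 2011; March 29, 2011

All Tuesdays; the gaps (28, 35, 28) vary with month length.
This is the last Tuesday of each month.
Last Tuesday of January 2011: January 25, 2011.
February 2011 ends with Tuesday February 22, 2011.
Last Tuesday of March 2011: March 29, 2011.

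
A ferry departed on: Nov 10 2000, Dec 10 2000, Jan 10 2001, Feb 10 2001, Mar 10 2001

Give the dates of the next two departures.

Gaps: 30, 31, 31, 28 days — not constant. Every event is on the 10th of the month.
Pattern: the 10th of each month.
April 2001: Apr 10 2001.
May 2001: May 10 2001.

Apr 10 2001, May 10 2001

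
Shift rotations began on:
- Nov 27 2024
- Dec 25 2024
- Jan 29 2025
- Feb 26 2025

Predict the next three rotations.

These are Wednesdays with 28, 35, 28-day gaps.
Each is the final Wednesday of its month — Jan 29 2025 is past the 28th, so '4th Wednesday' doesn't fit.
March 2025 ends with Wednesday Mar 26 2025.
Last Wednesday of April 2025: Apr 30 2025.
Last Wednesday of May 2025: May 28 2025.

Mar 26 2025, Apr 30 2025, May 28 2025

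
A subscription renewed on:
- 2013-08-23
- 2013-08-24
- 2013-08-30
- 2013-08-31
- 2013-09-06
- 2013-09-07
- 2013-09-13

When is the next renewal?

Every event lands on a Friday or Saturday (gaps cycle 1, 6, 1, 6, 1, 6).
So the schedule is: every Friday and Saturday.
The following Saturday is 2013-09-14.

2013-09-14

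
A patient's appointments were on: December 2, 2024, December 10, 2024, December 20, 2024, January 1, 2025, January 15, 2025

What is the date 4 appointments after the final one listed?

April 1, 2025

Intervals are 8, 10, 12, 14 days — an arithmetic progression with common difference 2.
Next gap: 16 days. January 15, 2025 + 16 days = January 31, 2025.
Next gap: 18 days. January 31, 2025 + 18 days = February 18, 2025.
Next gap: 20 days. February 18, 2025 + 20 days = March 10, 2025.
Next gap: 22 days. March 10, 2025 + 22 days = April 1, 2025.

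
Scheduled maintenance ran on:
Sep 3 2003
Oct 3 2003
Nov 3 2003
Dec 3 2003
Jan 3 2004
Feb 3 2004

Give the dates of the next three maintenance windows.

Mar 3 2004, Apr 3 2004, May 3 2004

Gaps: 30, 31, 30, 31, 31 days — not constant. Every event is on the 3rd of the month.
Pattern: the 3rd of each month.
March 2004: Mar 3 2004.
April 2004: Apr 3 2004.
Next: May 2004 → May 3 2004.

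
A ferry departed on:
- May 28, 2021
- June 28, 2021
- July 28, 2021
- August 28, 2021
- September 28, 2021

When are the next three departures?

Each date is the 28th; the gaps (31, 30, 31, 31) track the month lengths.
The rule is the 28th of each month.
October 2021: October 28, 2021.
November 2021: November 28, 2021.
Next: December 2021 → December 28, 2021.

October 28, 2021; November 28, 2021; December 28, 2021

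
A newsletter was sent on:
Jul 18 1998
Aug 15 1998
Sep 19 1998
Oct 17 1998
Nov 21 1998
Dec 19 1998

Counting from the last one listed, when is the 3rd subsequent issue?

These are Saturdays at 28- or 35-day spacing (28, 35, 28, 35, 28).
The pattern: 3rd Saturday of the month.
3rd Saturday of January 1999: Jan 16 1999.
February 1999 — 3rd Saturday is Feb 20 1999.
March 1999 — 3rd Saturday is Mar 20 1999.

Mar 20 1999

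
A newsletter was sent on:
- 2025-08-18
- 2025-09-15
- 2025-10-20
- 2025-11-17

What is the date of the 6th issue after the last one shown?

These are Mondays at 28- or 35-day spacing (28, 35, 28).
The pattern: 3rd Monday of the month.
3rd Monday of December 2025: 2025-12-15.
3rd Monday of January 2026: 2026-01-19.
February 2026 — 3rd Monday is 2026-02-16.
March 2026 — 3rd Monday is 2026-03-16.
April 2026 — 3rd Monday is 2026-04-20.
3rd Monday of May 2026: 2026-05-18.

2026-05-18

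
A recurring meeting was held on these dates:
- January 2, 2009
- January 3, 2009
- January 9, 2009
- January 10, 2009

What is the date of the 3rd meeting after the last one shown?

Every event lands on a Friday or Saturday (gaps cycle 1, 6, 1).
So the schedule is: every Friday and Saturday.
The following Friday is January 16, 2009.
Next Saturday: January 17, 2009.
Next Friday: January 23, 2009.

January 23, 2009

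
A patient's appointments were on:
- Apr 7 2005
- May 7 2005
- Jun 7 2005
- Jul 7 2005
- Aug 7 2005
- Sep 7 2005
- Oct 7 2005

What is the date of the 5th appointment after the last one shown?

Mar 7 2006

The day-of-month is always 7 (30, 31, 30, 31, 31, 30 days between events).
So this recurs on the 7th of each month.
Next: November 2005 → Nov 7 2005.
December 2005: Dec 7 2005.
Next: January 2006 → Jan 7 2006.
February 2006: Feb 7 2006.
Next: March 2006 → Mar 7 2006.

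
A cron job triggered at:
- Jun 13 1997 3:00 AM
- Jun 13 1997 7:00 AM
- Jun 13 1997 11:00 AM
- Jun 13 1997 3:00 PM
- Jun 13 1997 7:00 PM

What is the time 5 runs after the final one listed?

Jun 14 1997 3:00 PM

Spacing: 4, 4, 4, 4 h — constant 4 h.
Jun 13 1997 7:00 PM + 4 h = Jun 13 1997 11:00 PM.
Jun 13 1997 11:00 PM + 4 h = Jun 14 1997 3:00 AM.
Jun 14 1997 3:00 AM + 4 h = Jun 14 1997 7:00 AM.
Jun 14 1997 7:00 AM + 4 h = Jun 14 1997 11:00 AM.
Jun 14 1997 11:00 AM + 4 h = Jun 14 1997 3:00 PM.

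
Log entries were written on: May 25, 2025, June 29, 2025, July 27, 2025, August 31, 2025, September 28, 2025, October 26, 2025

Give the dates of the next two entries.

Every date is a Sunday; gaps 35, 28, 35, 28, 28 days.
Each is the last Sunday of its month (at least one falls on the 29th or later, ruling out '4th Sunday').
Last Sunday of November 2025: November 30, 2025.
December 2025 ends with Sunday December 28, 2025.

November 30, 2025; December 28, 2025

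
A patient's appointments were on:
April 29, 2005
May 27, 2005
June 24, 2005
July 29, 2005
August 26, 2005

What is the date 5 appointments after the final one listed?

All Fridays; the gaps (28, 28, 35, 28) vary with month length.
This is the last Friday of each month.
Last Friday of September 2005: September 30, 2005.
October 2005 ends with Friday October 28, 2005.
November 2005 ends with Friday November 25, 2005.
Last Friday of December 2005: December 30, 2005.
Last Friday of January 2006: January 27, 2006.

January 27, 2006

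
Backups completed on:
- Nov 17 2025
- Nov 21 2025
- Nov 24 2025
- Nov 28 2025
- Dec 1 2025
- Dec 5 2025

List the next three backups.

Dec 8 2025, Dec 12 2025, Dec 15 2025

Gaps: 4, 3, 4, 3, 4 days — not constant, but cyclic with period 2.
The events fall on every Monday and Friday.
The following Monday is Dec 8 2025.
The following Friday is Dec 12 2025.
The following Monday is Dec 15 2025.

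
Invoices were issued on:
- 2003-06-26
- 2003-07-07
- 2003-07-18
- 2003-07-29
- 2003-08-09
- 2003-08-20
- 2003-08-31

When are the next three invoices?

Gaps between consecutive events: 11, 11, 11, 11, 11, 11 days — a constant 11-day interval.
2003-08-31 + 11 days = 2003-09-11.
2003-09-11 + 11 days = 2003-09-22.
2003-09-22 + 11 days = 2003-10-03.

2003-09-11, 2003-09-22, 2003-10-03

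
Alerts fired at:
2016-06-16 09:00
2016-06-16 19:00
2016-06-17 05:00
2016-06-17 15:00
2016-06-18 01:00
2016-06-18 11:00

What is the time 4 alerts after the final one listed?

2016-06-20 03:00

The interval is a steady 10 hours (10, 10, 10, 10, 10).
2016-06-18 11:00 + 10 h = 2016-06-18 21:00.
2016-06-18 21:00 + 10 h = 2016-06-19 07:00.
2016-06-19 07:00 + 10 h = 2016-06-19 17:00.
2016-06-19 17:00 + 10 h = 2016-06-20 03:00.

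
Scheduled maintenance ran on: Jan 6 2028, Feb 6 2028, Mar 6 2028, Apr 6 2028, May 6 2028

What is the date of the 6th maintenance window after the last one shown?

Gaps: 31, 29, 31, 30 days — not constant. Every event is on the 6th of the month.
Pattern: the 6th of each month.
Next: June 2028 → Jun 6 2028.
July 2028: Jul 6 2028.
August 2028: Aug 6 2028.
Next: September 2028 → Sep 6 2028.
Next: October 2028 → Oct 6 2028.
November 2028: Nov 6 2028.

Nov 6 2028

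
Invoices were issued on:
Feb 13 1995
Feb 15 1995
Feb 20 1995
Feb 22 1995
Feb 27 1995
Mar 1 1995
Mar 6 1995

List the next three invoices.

Every event lands on a Monday or Wednesday (gaps cycle 2, 5, 2, 5, 2, 5).
So the schedule is: every Monday and Wednesday.
The following Wednesday is Mar 8 1995.
The following Monday is Mar 13 1995.
Next Wednesday: Mar 15 1995.

Mar 8 1995, Mar 13 1995, Mar 15 1995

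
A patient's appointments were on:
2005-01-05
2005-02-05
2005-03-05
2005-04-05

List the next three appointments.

2005-05-05, 2005-06-05, 2005-07-05

The day-of-month is always 5 (31, 28, 31 days between events).
So this recurs on the 5th of each month.
May 2005: 2005-05-05.
Next: June 2005 → 2005-06-05.
July 2005: 2005-07-05.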